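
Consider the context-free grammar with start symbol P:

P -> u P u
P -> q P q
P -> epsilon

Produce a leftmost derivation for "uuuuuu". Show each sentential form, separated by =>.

P => uPu => uuPuu => uuuPuuu => uuuuuu

P => uPu   [P -> u P u]
uPu => uuPuu   [P -> u P u]
uuPuu => uuuPuuu   [P -> u P u]
uuuPuuu => uuuuuu   [P -> epsilon]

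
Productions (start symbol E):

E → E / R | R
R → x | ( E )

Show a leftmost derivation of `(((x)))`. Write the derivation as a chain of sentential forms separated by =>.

E=>R=>(E)=>(R)=>((E))=>((R))=>(((E)))=>(((R)))=>(((x)))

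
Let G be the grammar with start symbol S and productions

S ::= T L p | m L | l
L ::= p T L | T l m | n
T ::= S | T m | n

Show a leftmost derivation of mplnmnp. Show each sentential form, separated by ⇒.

S ⇒ TLp ⇒ TmLp ⇒ SmLp ⇒ mLmLp ⇒ mpTLmLp ⇒ mpSLmLp ⇒ mplLmLp ⇒ mplnmLp ⇒ mplnmnp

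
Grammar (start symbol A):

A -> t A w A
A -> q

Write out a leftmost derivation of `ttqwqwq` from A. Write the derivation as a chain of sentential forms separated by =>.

A => tAwA => ttAwAwA => ttqwAwA => ttqwqwA => ttqwqwq

A => tAwA   [A -> t A w A]
tAwA => ttAwAwA   [A -> t A w A]
ttAwAwA => ttqwAwA   [A -> q]
ttqwAwA => ttqwqwA   [A -> q]
ttqwqwA => ttqwqwq   [A -> q]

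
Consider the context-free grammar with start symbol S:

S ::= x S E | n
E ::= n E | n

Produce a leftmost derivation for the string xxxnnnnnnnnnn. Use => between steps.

S => xSE   [S ::= x S E]
xSE => xxSEE   [S ::= x S E]
xxSEE => xxxSEEE   [S ::= x S E]
xxxSEEE => xxxnEEE   [S ::= n]
xxxnEEE => xxxnnEEE   [E ::= n E]
xxxnnEEE => xxxnnnEE   [E ::= n]
xxxnnnEE => xxxnnnnEE   [E ::= n E]
xxxnnnnEE => xxxnnnnnEE   [E ::= n E]
xxxnnnnnEE => xxxnnnnnnEE   [E ::= n E]
xxxnnnnnnEE => xxxnnnnnnnEE   [E ::= n E]
xxxnnnnnnnEE => xxxnnnnnnnnE   [E ::= n]
xxxnnnnnnnnE => xxxnnnnnnnnnE   [E ::= n E]
xxxnnnnnnnnnE => xxxnnnnnnnnnn   [E ::= n]

S=>xSE=>xxSEE=>xxxSEEE=>xxxnEEE=>xxxnnEEE=>xxxnnnEE=>xxxnnnnEE=>xxxnnnnnEE=>xxxnnnnnnEE=>xxxnnnnnnnEE=>xxxnnnnnnnnE=>xxxnnnnnnnnnE=>xxxnnnnnnnnnn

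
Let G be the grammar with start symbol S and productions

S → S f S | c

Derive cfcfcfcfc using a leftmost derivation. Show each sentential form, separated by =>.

S => SfS => SfSfS => SfSfSfS => SfSfSfSfS => cfSfSfSfS => cfcfSfSfS => cfcfcfSfS => cfcfcfcfS => cfcfcfcfc

S => SfS   [S → S f S]
SfS => SfSfS   [S → S f S]
SfSfS => SfSfSfS   [S → S f S]
SfSfSfS => SfSfSfSfS   [S → S f S]
SfSfSfSfS => cfSfSfSfS   [S → c]
cfSfSfSfS => cfcfSfSfS   [S → c]
cfcfSfSfS => cfcfcfSfS   [S → c]
cfcfcfSfS => cfcfcfcfS   [S → c]
cfcfcfcfS => cfcfcfcfc   [S → c]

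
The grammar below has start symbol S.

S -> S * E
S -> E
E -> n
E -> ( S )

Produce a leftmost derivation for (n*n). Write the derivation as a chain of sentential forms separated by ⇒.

S⇒E⇒(S)⇒(S*E)⇒(E*E)⇒(n*E)⇒(n*n)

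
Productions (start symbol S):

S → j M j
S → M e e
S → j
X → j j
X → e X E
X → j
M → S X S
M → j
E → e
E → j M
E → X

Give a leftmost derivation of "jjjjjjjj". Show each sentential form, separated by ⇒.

S ⇒ jMj   [S → j M j]
jMj ⇒ jSXSj   [M → S X S]
jSXSj ⇒ jjMjXSj   [S → j M j]
jjMjXSj ⇒ jjjjXSj   [M → j]
jjjjXSj ⇒ jjjjjjSj   [X → j j]
jjjjjjSj ⇒ jjjjjjjj   [S → j]

S⇒jMj⇒jSXSj⇒jjMjXSj⇒jjjjXSj⇒jjjjjjSj⇒jjjjjjjj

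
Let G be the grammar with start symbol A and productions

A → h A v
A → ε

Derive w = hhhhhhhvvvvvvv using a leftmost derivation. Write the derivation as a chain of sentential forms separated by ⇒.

A ⇒ hAv   [A → h A v]
hAv ⇒ hhAvv   [A → h A v]
hhAvv ⇒ hhhAvvv   [A → h A v]
hhhAvvv ⇒ hhhhAvvvv   [A → h A v]
hhhhAvvvv ⇒ hhhhhAvvvvv   [A → h A v]
hhhhhAvvvvv ⇒ hhhhhhAvvvvvv   [A → h A v]
hhhhhhAvvvvvv ⇒ hhhhhhhAvvvvvvv   [A → h A v]
hhhhhhhAvvvvvvv ⇒ hhhhhhhvvvvvvv   [A → ε]

A ⇒ hAv ⇒ hhAvv ⇒ hhhAvvv ⇒ hhhhAvvvv ⇒ hhhhhAvvvvv ⇒ hhhhhhAvvvvvv ⇒ hhhhhhhAvvvvvvv ⇒ hhhhhhhvvvvvvv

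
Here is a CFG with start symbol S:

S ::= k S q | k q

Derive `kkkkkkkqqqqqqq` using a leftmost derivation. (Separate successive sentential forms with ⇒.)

S ⇒ kSq ⇒ kkSqq ⇒ kkkSqqq ⇒ kkkkSqqqq ⇒ kkkkkSqqqqq ⇒ kkkkkkSqqqqqq ⇒ kkkkkkkqqqqqqq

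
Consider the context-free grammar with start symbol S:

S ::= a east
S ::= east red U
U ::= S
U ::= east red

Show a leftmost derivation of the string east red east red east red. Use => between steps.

S => east red U => east red S => east red east red U => east red east red east red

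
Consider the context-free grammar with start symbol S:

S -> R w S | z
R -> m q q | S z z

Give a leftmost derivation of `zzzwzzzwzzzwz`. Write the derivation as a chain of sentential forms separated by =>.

S => RwS => SzzwS => RwSzzwS => SzzwSzzwS => zzzwSzzwS => zzzwRwSzzwS => zzzwSzzwSzzwS => zzzwzzzwSzzwS => zzzwzzzwzzzwS => zzzwzzzwzzzwz

S => RwS   [S -> R w S]
RwS => SzzwS   [R -> S z z]
SzzwS => RwSzzwS   [S -> R w S]
RwSzzwS => SzzwSzzwS   [R -> S z z]
SzzwSzzwS => zzzwSzzwS   [S -> z]
zzzwSzzwS => zzzwRwSzzwS   [S -> R w S]
zzzwRwSzzwS => zzzwSzzwSzzwS   [R -> S z z]
zzzwSzzwSzzwS => zzzwzzzwSzzwS   [S -> z]
zzzwzzzwSzzwS => zzzwzzzwzzzwS   [S -> z]
zzzwzzzwzzzwS => zzzwzzzwzzzwz   [S -> z]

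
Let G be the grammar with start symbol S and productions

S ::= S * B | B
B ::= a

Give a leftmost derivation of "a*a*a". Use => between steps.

S=>S*B=>S*B*B=>B*B*B=>a*B*B=>a*a*B=>a*a*a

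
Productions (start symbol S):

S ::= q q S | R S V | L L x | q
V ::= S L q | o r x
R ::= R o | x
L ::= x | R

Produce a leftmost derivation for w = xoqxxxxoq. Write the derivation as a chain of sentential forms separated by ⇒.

S ⇒ RSV   [S ::= R S V]
RSV ⇒ RoSV   [R ::= R o]
RoSV ⇒ xoSV   [R ::= x]
xoSV ⇒ xoqV   [S ::= q]
xoqV ⇒ xoqSLq   [V ::= S L q]
xoqSLq ⇒ xoqLLxLq   [S ::= L L x]
xoqLLxLq ⇒ xoqRLxLq   [L ::= R]
xoqRLxLq ⇒ xoqxLxLq   [R ::= x]
xoqxLxLq ⇒ xoqxxxLq   [L ::= x]
xoqxxxLq ⇒ xoqxxxRq   [L ::= R]
xoqxxxRq ⇒ xoqxxxRoq   [R ::= R o]
xoqxxxRoq ⇒ xoqxxxxoq   [R ::= x]

S ⇒ RSV ⇒ RoSV ⇒ xoSV ⇒ xoqV ⇒ xoqSLq ⇒ xoqLLxLq ⇒ xoqRLxLq ⇒ xoqxLxLq ⇒ xoqxxxLq ⇒ xoqxxxRq ⇒ xoqxxxRoq ⇒ xoqxxxxoq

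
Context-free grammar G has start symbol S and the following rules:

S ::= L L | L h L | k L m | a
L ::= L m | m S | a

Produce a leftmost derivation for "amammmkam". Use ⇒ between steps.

S ⇒ LL   [S ::= L L]
LL ⇒ aL   [L ::= a]
aL ⇒ amS   [L ::= m S]
amS ⇒ amLL   [S ::= L L]
amLL ⇒ amLmL   [L ::= L m]
amLmL ⇒ amLmmL   [L ::= L m]
amLmmL ⇒ amammL   [L ::= a]
amammL ⇒ amammmS   [L ::= m S]
amammmS ⇒ amammmkLm   [S ::= k L m]
amammmkLm ⇒ amammmkam   [L ::= a]

S ⇒ LL ⇒ aL ⇒ amS ⇒ amLL ⇒ amLmL ⇒ amLmmL ⇒ amammL ⇒ amammmS ⇒ amammmkLm ⇒ amammmkam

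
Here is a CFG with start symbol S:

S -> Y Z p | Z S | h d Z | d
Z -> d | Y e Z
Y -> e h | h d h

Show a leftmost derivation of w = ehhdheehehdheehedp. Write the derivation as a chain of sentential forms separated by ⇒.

S ⇒ YZp ⇒ ehZp ⇒ ehYeZp ⇒ ehhdheZp ⇒ ehhdheYeZp ⇒ ehhdheeheZp ⇒ ehhdheeheYeZp ⇒ ehhdheehehdheZp ⇒ ehhdheehehdheYeZp ⇒ ehhdheehehdheeheZp ⇒ ehhdheehehdheehedp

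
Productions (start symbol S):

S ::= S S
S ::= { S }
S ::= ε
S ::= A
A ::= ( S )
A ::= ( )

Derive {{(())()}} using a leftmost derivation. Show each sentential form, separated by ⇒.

S ⇒ {S}   [S ::= { S }]
{S} ⇒ {SS}   [S ::= S S]
{SS} ⇒ {{S}S}   [S ::= { S }]
{{S}S} ⇒ {{SS}S}   [S ::= S S]
{{SS}S} ⇒ {{AS}S}   [S ::= A]
{{AS}S} ⇒ {{(S)S}S}   [A ::= ( S )]
{{(S)S}S} ⇒ {{(SS)S}S}   [S ::= S S]
{{(SS)S}S} ⇒ {{(AS)S}S}   [S ::= A]
{{(AS)S}S} ⇒ {{(()S)S}S}   [A ::= ( )]
{{(()S)S}S} ⇒ {{(())S}S}   [S ::= ε]
{{(())S}S} ⇒ {{(())A}S}   [S ::= A]
{{(())A}S} ⇒ {{(())()}S}   [A ::= ( )]
{{(())()}S} ⇒ {{(())()}}   [S ::= ε]

S ⇒ {S} ⇒ {SS} ⇒ {{S}S} ⇒ {{SS}S} ⇒ {{AS}S} ⇒ {{(S)S}S} ⇒ {{(SS)S}S} ⇒ {{(AS)S}S} ⇒ {{(()S)S}S} ⇒ {{(())S}S} ⇒ {{(())A}S} ⇒ {{(())()}S} ⇒ {{(())()}}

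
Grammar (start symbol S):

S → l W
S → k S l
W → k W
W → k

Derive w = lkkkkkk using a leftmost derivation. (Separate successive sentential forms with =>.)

S => lW   [S → l W]
lW => lkW   [W → k W]
lkW => lkkW   [W → k W]
lkkW => lkkkW   [W → k W]
lkkkW => lkkkkW   [W → k W]
lkkkkW => lkkkkkW   [W → k W]
lkkkkkW => lkkkkkk   [W → k]

S => lW => lkW => lkkW => lkkkW => lkkkkW => lkkkkkW => lkkkkkk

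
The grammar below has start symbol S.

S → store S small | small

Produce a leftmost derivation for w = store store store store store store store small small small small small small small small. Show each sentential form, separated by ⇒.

S ⇒ store S small ⇒ store store S small small ⇒ store store store S small small small ⇒ store store store store S small small small small ⇒ store store store store store S small small small small small ⇒ store store store store store store S small small small small small small ⇒ store store store store store store store S small small small small small small small ⇒ store store store store store store store small small small small small small small small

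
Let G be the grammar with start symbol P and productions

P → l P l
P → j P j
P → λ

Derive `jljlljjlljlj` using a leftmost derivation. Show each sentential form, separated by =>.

P=>jPj=>jlPlj=>jljPjlj=>jljlPljlj=>jljllPlljlj=>jljlljPjlljlj=>jljlljjlljlj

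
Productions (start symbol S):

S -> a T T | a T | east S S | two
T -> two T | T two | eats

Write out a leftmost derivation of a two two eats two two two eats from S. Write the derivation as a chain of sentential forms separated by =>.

S => a T T => a two T T => a two T two T => a two two T two T => a two two T two two T => a two two eats two two T => a two two eats two two two T => a two two eats two two two eats

S => a T T   [S -> a T T]
a T T => a two T T   [T -> two T]
a two T T => a two T two T   [T -> T two]
a two T two T => a two two T two T   [T -> two T]
a two two T two T => a two two T two two T   [T -> T two]
a two two T two two T => a two two eats two two T   [T -> eats]
a two two eats two two T => a two two eats two two two T   [T -> two T]
a two two eats two two two T => a two two eats two two two eats   [T -> eats]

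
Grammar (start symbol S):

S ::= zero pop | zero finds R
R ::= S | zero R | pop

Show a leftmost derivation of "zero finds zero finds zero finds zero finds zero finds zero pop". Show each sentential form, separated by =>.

S => zero finds R => zero finds S => zero finds zero finds R => zero finds zero finds S => zero finds zero finds zero finds R => zero finds zero finds zero finds S => zero finds zero finds zero finds zero finds R => zero finds zero finds zero finds zero finds S => zero finds zero finds zero finds zero finds zero finds R => zero finds zero finds zero finds zero finds zero finds S => zero finds zero finds zero finds zero finds zero finds zero pop

S => zero finds R   [S ::= zero finds R]
zero finds R => zero finds S   [R ::= S]
zero finds S => zero finds zero finds R   [S ::= zero finds R]
zero finds zero finds R => zero finds zero finds S   [R ::= S]
zero finds zero finds S => zero finds zero finds zero finds R   [S ::= zero finds R]
zero finds zero finds zero finds R => zero finds zero finds zero finds S   [R ::= S]
zero finds zero finds zero finds S => zero finds zero finds zero finds zero finds R   [S ::= zero finds R]
zero finds zero finds zero finds zero finds R => zero finds zero finds zero finds zero finds S   [R ::= S]
zero finds zero finds zero finds zero finds S => zero finds zero finds zero finds zero finds zero finds R   [S ::= zero finds R]
zero finds zero finds zero finds zero finds zero finds R => zero finds zero finds zero finds zero finds zero finds S   [R ::= S]
zero finds zero finds zero finds zero finds zero finds S => zero finds zero finds zero finds zero finds zero finds zero pop   [S ::= zero pop]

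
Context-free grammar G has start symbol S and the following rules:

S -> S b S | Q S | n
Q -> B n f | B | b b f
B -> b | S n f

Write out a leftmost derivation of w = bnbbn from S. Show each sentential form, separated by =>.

S => QS => BS => bS => bSbS => bnbS => bnbQS => bnbBS => bnbbS => bnbbn

S => QS   [S -> Q S]
QS => BS   [Q -> B]
BS => bS   [B -> b]
bS => bSbS   [S -> S b S]
bSbS => bnbS   [S -> n]
bnbS => bnbQS   [S -> Q S]
bnbQS => bnbBS   [Q -> B]
bnbBS => bnbbS   [B -> b]
bnbbS => bnbbn   [S -> n]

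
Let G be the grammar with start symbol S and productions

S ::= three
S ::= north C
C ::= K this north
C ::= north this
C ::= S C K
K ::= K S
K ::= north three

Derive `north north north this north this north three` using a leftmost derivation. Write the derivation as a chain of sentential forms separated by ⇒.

S ⇒ north C   [S ::= north C]
north C ⇒ north S C K   [C ::= S C K]
north S C K ⇒ north north C C K   [S ::= north C]
north north C C K ⇒ north north north this C K   [C ::= north this]
north north north this C K ⇒ north north north this north this K   [C ::= north this]
north north north this north this K ⇒ north north north this north this north three   [K ::= north three]

S ⇒ north C ⇒ north S C K ⇒ north north C C K ⇒ north north north this C K ⇒ north north north this north this K ⇒ north north north this north this north three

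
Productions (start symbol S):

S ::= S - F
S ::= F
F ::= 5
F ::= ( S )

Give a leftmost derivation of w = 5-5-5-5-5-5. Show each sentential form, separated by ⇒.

S ⇒ S-F   [S ::= S - F]
S-F ⇒ S-F-F   [S ::= S - F]
S-F-F ⇒ S-F-F-F   [S ::= S - F]
S-F-F-F ⇒ S-F-F-F-F   [S ::= S - F]
S-F-F-F-F ⇒ S-F-F-F-F-F   [S ::= S - F]
S-F-F-F-F-F ⇒ F-F-F-F-F-F   [S ::= F]
F-F-F-F-F-F ⇒ 5-F-F-F-F-F   [F ::= 5]
5-F-F-F-F-F ⇒ 5-5-F-F-F-F   [F ::= 5]
5-5-F-F-F-F ⇒ 5-5-5-F-F-F   [F ::= 5]
5-5-5-F-F-F ⇒ 5-5-5-5-F-F   [F ::= 5]
5-5-5-5-F-F ⇒ 5-5-5-5-5-F   [F ::= 5]
5-5-5-5-5-F ⇒ 5-5-5-5-5-5   [F ::= 5]

S⇒S-F⇒S-F-F⇒S-F-F-F⇒S-F-F-F-F⇒S-F-F-F-F-F⇒F-F-F-F-F-F⇒5-F-F-F-F-F⇒5-5-F-F-F-F⇒5-5-5-F-F-F⇒5-5-5-5-F-F⇒5-5-5-5-5-F⇒5-5-5-5-5-5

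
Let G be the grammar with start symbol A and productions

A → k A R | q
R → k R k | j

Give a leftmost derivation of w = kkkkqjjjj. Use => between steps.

A => kAR => kkARR => kkkARRR => kkkkARRRR => kkkkqRRRR => kkkkqjRRR => kkkkqjjRR => kkkkqjjjR => kkkkqjjjj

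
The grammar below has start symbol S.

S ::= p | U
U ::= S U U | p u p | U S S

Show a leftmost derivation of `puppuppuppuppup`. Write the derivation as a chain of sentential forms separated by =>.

S => U => SUU => UUU => SUUUU => UUUUU => pupUUUU => puppupUUU => puppuppupUU => puppuppuppupU => puppuppuppuppup

S => U   [S ::= U]
U => SUU   [U ::= S U U]
SUU => UUU   [S ::= U]
UUU => SUUUU   [U ::= S U U]
SUUUU => UUUUU   [S ::= U]
UUUUU => pupUUUU   [U ::= p u p]
pupUUUU => puppupUUU   [U ::= p u p]
puppupUUU => puppuppupUU   [U ::= p u p]
puppuppupUU => puppuppuppupU   [U ::= p u p]
puppuppuppupU => puppuppuppuppup   [U ::= p u p]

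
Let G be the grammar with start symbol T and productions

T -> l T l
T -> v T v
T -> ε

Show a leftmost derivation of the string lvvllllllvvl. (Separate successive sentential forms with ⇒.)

T ⇒ lTl ⇒ lvTvl ⇒ lvvTvvl ⇒ lvvlTlvvl ⇒ lvvllTllvvl ⇒ lvvlllTlllvvl ⇒ lvvllllllvvl

T ⇒ lTl   [T -> l T l]
lTl ⇒ lvTvl   [T -> v T v]
lvTvl ⇒ lvvTvvl   [T -> v T v]
lvvTvvl ⇒ lvvlTlvvl   [T -> l T l]
lvvlTlvvl ⇒ lvvllTllvvl   [T -> l T l]
lvvllTllvvl ⇒ lvvlllTlllvvl   [T -> l T l]
lvvlllTlllvvl ⇒ lvvllllllvvl   [T -> ε]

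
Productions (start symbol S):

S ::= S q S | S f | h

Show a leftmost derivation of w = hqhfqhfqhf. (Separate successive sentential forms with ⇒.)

S ⇒ Sf   [S ::= S f]
Sf ⇒ SqSf   [S ::= S q S]
SqSf ⇒ SfqSf   [S ::= S f]
SfqSf ⇒ SqSfqSf   [S ::= S q S]
SqSfqSf ⇒ SfqSfqSf   [S ::= S f]
SfqSfqSf ⇒ SqSfqSfqSf   [S ::= S q S]
SqSfqSfqSf ⇒ hqSfqSfqSf   [S ::= h]
hqSfqSfqSf ⇒ hqhfqSfqSf   [S ::= h]
hqhfqSfqSf ⇒ hqhfqhfqSf   [S ::= h]
hqhfqhfqSf ⇒ hqhfqhfqhf   [S ::= h]

S⇒Sf⇒SqSf⇒SfqSf⇒SqSfqSf⇒SfqSfqSf⇒SqSfqSfqSf⇒hqSfqSfqSf⇒hqhfqSfqSf⇒hqhfqhfqSf⇒hqhfqhfqhf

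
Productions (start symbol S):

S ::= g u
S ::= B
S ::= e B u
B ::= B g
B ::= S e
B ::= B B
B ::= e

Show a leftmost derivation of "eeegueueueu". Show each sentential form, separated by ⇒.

S ⇒ eBu ⇒ eSeu ⇒ eeBueu ⇒ eeSeueu ⇒ eeeBueueu ⇒ eeeSeueueu ⇒ eeegueueueu

S ⇒ eBu   [S ::= e B u]
eBu ⇒ eSeu   [B ::= S e]
eSeu ⇒ eeBueu   [S ::= e B u]
eeBueu ⇒ eeSeueu   [B ::= S e]
eeSeueu ⇒ eeeBueueu   [S ::= e B u]
eeeBueueu ⇒ eeeSeueueu   [B ::= S e]
eeeSeueueu ⇒ eeegueueueu   [S ::= g u]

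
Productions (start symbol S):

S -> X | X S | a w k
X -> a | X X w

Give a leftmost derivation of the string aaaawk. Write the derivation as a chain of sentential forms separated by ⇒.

S ⇒ XS ⇒ aS ⇒ aXS ⇒ aaS ⇒ aaXS ⇒ aaaS ⇒ aaaawk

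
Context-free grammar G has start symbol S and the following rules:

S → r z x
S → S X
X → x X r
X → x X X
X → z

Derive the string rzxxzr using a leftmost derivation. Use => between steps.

S => SX => rzxX => rzxxXr => rzxxzr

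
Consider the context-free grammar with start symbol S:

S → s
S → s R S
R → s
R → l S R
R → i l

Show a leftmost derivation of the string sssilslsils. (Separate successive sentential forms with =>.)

S => sRS   [S → s R S]
sRS => ssS   [R → s]
ssS => sssRS   [S → s R S]
sssRS => sssilS   [R → i l]
sssilS => sssilsRS   [S → s R S]
sssilsRS => sssilslSRS   [R → l S R]
sssilslSRS => sssilslsRS   [S → s]
sssilslsRS => sssilslsilS   [R → i l]
sssilslsilS => sssilslsils   [S → s]

S => sRS => ssS => sssRS => sssilS => sssilsRS => sssilslSRS => sssilslsRS => sssilslsilS => sssilslsils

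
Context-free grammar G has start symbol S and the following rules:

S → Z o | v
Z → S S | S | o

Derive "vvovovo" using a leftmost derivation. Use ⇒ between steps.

S ⇒ Zo ⇒ SSo ⇒ ZoSo ⇒ SSoSo ⇒ ZoSoSo ⇒ SSoSoSo ⇒ vSoSoSo ⇒ vvoSoSo ⇒ vvovoSo ⇒ vvovovo

S ⇒ Zo   [S → Z o]
Zo ⇒ SSo   [Z → S S]
SSo ⇒ ZoSo   [S → Z o]
ZoSo ⇒ SSoSo   [Z → S S]
SSoSo ⇒ ZoSoSo   [S → Z o]
ZoSoSo ⇒ SSoSoSo   [Z → S S]
SSoSoSo ⇒ vSoSoSo   [S → v]
vSoSoSo ⇒ vvoSoSo   [S → v]
vvoSoSo ⇒ vvovoSo   [S → v]
vvovoSo ⇒ vvovovo   [S → v]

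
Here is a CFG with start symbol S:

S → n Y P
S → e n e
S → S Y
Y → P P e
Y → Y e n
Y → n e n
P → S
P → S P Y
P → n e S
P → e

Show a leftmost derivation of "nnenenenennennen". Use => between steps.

S => SY   [S → S Y]
SY => SYY   [S → S Y]
SYY => SYYY   [S → S Y]
SYYY => nYPYYY   [S → n Y P]
nYPYYY => nYenPYYY   [Y → Y e n]
nYenPYYY => nnenenPYYY   [Y → n e n]
nnenenPYYY => nneneneYYY   [P → e]
nneneneYYY => nnenenenenYY   [Y → n e n]
nnenenenenYY => nnenenenennenY   [Y → n e n]
nnenenenennenY => nnenenenennennen   [Y → n e n]

S => SY => SYY => SYYY => nYPYYY => nYenPYYY => nnenenPYYY => nneneneYYY => nnenenenenYY => nnenenenennenY => nnenenenennennen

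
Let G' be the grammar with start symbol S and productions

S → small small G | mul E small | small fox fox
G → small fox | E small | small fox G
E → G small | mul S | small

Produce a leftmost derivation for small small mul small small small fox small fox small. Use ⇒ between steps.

S ⇒ small small G   [S → small small G]
small small G ⇒ small small E small   [G → E small]
small small E small ⇒ small small mul S small   [E → mul S]
small small mul S small ⇒ small small mul small small G small   [S → small small G]
small small mul small small G small ⇒ small small mul small small small fox G small   [G → small fox G]
small small mul small small small fox G small ⇒ small small mul small small small fox small fox small   [G → small fox]

S ⇒ small small G ⇒ small small E small ⇒ small small mul S small ⇒ small small mul small small G small ⇒ small small mul small small small fox G small ⇒ small small mul small small small fox small fox small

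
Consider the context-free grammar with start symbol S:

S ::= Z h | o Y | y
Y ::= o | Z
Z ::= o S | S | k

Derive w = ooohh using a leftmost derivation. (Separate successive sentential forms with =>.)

S => Zh => Sh => Zhh => oShh => ooYhh => ooohh

S => Zh   [S ::= Z h]
Zh => Sh   [Z ::= S]
Sh => Zhh   [S ::= Z h]
Zhh => oShh   [Z ::= o S]
oShh => ooYhh   [S ::= o Y]
ooYhh => ooohh   [Y ::= o]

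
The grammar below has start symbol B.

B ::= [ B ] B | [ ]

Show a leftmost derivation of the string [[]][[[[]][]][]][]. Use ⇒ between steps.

B ⇒ [B]B ⇒ [[]]B ⇒ [[]][B]B ⇒ [[]][[B]B]B ⇒ [[]][[[B]B]B]B ⇒ [[]][[[[]]B]B]B ⇒ [[]][[[[]][]]B]B ⇒ [[]][[[[]][]][]]B ⇒ [[]][[[[]][]][]][]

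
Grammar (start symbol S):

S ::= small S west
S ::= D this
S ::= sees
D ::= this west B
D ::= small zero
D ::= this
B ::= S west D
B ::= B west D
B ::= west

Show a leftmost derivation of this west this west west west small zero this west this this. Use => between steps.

S => D this => this west B this => this west S west D this => this west D this west D this => this west this west B this west D this => this west this west B west D this west D this => this west this west west west D this west D this => this west this west west west small zero this west D this => this west this west west west small zero this west this this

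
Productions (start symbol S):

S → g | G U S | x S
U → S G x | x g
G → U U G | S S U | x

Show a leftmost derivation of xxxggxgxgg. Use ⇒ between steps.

S ⇒ xS ⇒ xGUS ⇒ xSSUUS ⇒ xxSSUUS ⇒ xxxSSUUS ⇒ xxxgSUUS ⇒ xxxggUUS ⇒ xxxggxgUS ⇒ xxxggxgxgS ⇒ xxxggxgxgg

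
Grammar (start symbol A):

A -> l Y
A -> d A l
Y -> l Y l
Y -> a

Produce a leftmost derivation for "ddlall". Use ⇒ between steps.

A ⇒ dAl   [A -> d A l]
dAl ⇒ ddAll   [A -> d A l]
ddAll ⇒ ddlYll   [A -> l Y]
ddlYll ⇒ ddlall   [Y -> a]

A ⇒ dAl ⇒ ddAll ⇒ ddlYll ⇒ ddlall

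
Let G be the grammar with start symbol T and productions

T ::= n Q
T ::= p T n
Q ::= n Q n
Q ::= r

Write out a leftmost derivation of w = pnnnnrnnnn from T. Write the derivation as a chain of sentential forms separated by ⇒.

T ⇒ pTn   [T ::= p T n]
pTn ⇒ pnQn   [T ::= n Q]
pnQn ⇒ pnnQnn   [Q ::= n Q n]
pnnQnn ⇒ pnnnQnnn   [Q ::= n Q n]
pnnnQnnn ⇒ pnnnnQnnnn   [Q ::= n Q n]
pnnnnQnnnn ⇒ pnnnnrnnnn   [Q ::= r]

T⇒pTn⇒pnQn⇒pnnQnn⇒pnnnQnnn⇒pnnnnQnnnn⇒pnnnnrnnnn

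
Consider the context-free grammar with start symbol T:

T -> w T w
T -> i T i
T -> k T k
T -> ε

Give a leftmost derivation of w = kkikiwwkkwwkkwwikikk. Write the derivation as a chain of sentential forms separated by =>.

T => kTk => kkTkk => kkiTikk => kkikTkikk => kkikiTikikk => kkikiwTwikikk => kkikiwwTwwikikk => kkikiwwkTkwwikikk => kkikiwwkkTkkwwikikk => kkikiwwkkwTwkkwwikikk => kkikiwwkkwwkkwwikikk

T => kTk   [T -> k T k]
kTk => kkTkk   [T -> k T k]
kkTkk => kkiTikk   [T -> i T i]
kkiTikk => kkikTkikk   [T -> k T k]
kkikTkikk => kkikiTikikk   [T -> i T i]
kkikiTikikk => kkikiwTwikikk   [T -> w T w]
kkikiwTwikikk => kkikiwwTwwikikk   [T -> w T w]
kkikiwwTwwikikk => kkikiwwkTkwwikikk   [T -> k T k]
kkikiwwkTkwwikikk => kkikiwwkkTkkwwikikk   [T -> k T k]
kkikiwwkkTkkwwikikk => kkikiwwkkwTwkkwwikikk   [T -> w T w]
kkikiwwkkwTwkkwwikikk => kkikiwwkkwwkkwwikikk   [T -> ε]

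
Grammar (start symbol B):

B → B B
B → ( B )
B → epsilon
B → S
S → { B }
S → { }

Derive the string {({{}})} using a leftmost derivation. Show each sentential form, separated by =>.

B => S => {B} => {(B)} => {(S)} => {({B})} => {({S})} => {({{B}})} => {({{}})}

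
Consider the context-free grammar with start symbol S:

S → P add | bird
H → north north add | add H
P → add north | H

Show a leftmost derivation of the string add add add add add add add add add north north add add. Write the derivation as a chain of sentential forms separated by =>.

S => P add => H add => add H add => add add H add => add add add H add => add add add add H add => add add add add add H add => add add add add add add H add => add add add add add add add H add => add add add add add add add add H add => add add add add add add add add add H add => add add add add add add add add add north north add add

S => P add   [S → P add]
P add => H add   [P → H]
H add => add H add   [H → add H]
add H add => add add H add   [H → add H]
add add H add => add add add H add   [H → add H]
add add add H add => add add add add H add   [H → add H]
add add add add H add => add add add add add H add   [H → add H]
add add add add add H add => add add add add add add H add   [H → add H]
add add add add add add H add => add add add add add add add H add   [H → add H]
add add add add add add add H add => add add add add add add add add H add   [H → add H]
add add add add add add add add H add => add add add add add add add add add H add   [H → add H]
add add add add add add add add add H add => add add add add add add add add add north north add add   [H → north north add]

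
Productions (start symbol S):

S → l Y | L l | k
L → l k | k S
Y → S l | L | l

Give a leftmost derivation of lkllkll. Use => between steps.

S => lY   [S → l Y]
lY => lL   [Y → L]
lL => lkS   [L → k S]
lkS => lklY   [S → l Y]
lklY => lklSl   [Y → S l]
lklSl => lklLll   [S → L l]
lklLll => lkllkll   [L → l k]

S=>lY=>lL=>lkS=>lklY=>lklSl=>lklLll=>lkllkll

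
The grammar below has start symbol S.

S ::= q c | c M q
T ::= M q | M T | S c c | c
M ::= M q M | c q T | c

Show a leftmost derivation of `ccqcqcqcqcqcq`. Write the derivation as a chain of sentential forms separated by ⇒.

S ⇒ cMq   [S ::= c M q]
cMq ⇒ cMqMq   [M ::= M q M]
cMqMq ⇒ cMqMqMq   [M ::= M q M]
cMqMqMq ⇒ cMqMqMqMq   [M ::= M q M]
cMqMqMqMq ⇒ cMqMqMqMqMq   [M ::= M q M]
cMqMqMqMqMq ⇒ cMqMqMqMqMqMq   [M ::= M q M]
cMqMqMqMqMqMq ⇒ ccqMqMqMqMqMq   [M ::= c]
ccqMqMqMqMqMq ⇒ ccqcqMqMqMqMq   [M ::= c]
ccqcqMqMqMqMq ⇒ ccqcqcqMqMqMq   [M ::= c]
ccqcqcqMqMqMq ⇒ ccqcqcqcqMqMq   [M ::= c]
ccqcqcqcqMqMq ⇒ ccqcqcqcqcqMq   [M ::= c]
ccqcqcqcqcqMq ⇒ ccqcqcqcqcqcq   [M ::= c]

S⇒cMq⇒cMqMq⇒cMqMqMq⇒cMqMqMqMq⇒cMqMqMqMqMq⇒cMqMqMqMqMqMq⇒ccqMqMqMqMqMq⇒ccqcqMqMqMqMq⇒ccqcqcqMqMqMq⇒ccqcqcqcqMqMq⇒ccqcqcqcqcqMq⇒ccqcqcqcqcqcq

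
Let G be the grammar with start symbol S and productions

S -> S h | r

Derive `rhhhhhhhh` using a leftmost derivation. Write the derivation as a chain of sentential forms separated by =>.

S => Sh => Shh => Shhh => Shhhh => Shhhhh => Shhhhhh => Shhhhhhh => Shhhhhhhh => rhhhhhhhh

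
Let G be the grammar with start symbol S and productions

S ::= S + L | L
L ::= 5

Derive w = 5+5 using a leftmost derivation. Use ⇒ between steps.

S ⇒ S+L ⇒ L+L ⇒ 5+L ⇒ 5+5

S ⇒ S+L   [S ::= S + L]
S+L ⇒ L+L   [S ::= L]
L+L ⇒ 5+L   [L ::= 5]
5+L ⇒ 5+5   [L ::= 5]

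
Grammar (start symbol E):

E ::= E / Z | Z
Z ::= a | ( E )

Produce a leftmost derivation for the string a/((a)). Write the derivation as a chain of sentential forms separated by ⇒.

E ⇒ E/Z ⇒ Z/Z ⇒ a/Z ⇒ a/(E) ⇒ a/(Z) ⇒ a/((E)) ⇒ a/((Z)) ⇒ a/((a))

E ⇒ E/Z   [E ::= E / Z]
E/Z ⇒ Z/Z   [E ::= Z]
Z/Z ⇒ a/Z   [Z ::= a]
a/Z ⇒ a/(E)   [Z ::= ( E )]
a/(E) ⇒ a/(Z)   [E ::= Z]
a/(Z) ⇒ a/((E))   [Z ::= ( E )]
a/((E)) ⇒ a/((Z))   [E ::= Z]
a/((Z)) ⇒ a/((a))   [Z ::= a]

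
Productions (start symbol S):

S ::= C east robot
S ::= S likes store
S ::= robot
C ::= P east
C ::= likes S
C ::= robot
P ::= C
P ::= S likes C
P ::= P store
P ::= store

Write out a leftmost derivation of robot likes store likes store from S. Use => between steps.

S => S likes store => S likes store likes store => robot likes store likes store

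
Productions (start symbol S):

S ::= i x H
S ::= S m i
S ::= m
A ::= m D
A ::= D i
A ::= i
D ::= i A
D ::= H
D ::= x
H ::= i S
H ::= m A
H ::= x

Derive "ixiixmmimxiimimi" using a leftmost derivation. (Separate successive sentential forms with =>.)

S=>Smi=>Smimi=>ixHmimi=>ixiSmimi=>ixiixHmimi=>ixiixmAmimi=>ixiixmDimimi=>ixiixmHimimi=>ixiixmmAimimi=>ixiixmmDiimimi=>ixiixmmiAiimimi=>ixiixmmimDiimimi=>ixiixmmimHiimimi=>ixiixmmimxiimimi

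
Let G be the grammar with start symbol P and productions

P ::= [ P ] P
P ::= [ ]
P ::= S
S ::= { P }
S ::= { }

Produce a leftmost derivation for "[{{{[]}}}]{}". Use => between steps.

P => [P]P => [S]P => [{P}]P => [{S}]P => [{{P}}]P => [{{S}}]P => [{{{P}}}]P => [{{{[]}}}]P => [{{{[]}}}]S => [{{{[]}}}]{}

P => [P]P   [P ::= [ P ] P]
[P]P => [S]P   [P ::= S]
[S]P => [{P}]P   [S ::= { P }]
[{P}]P => [{S}]P   [P ::= S]
[{S}]P => [{{P}}]P   [S ::= { P }]
[{{P}}]P => [{{S}}]P   [P ::= S]
[{{S}}]P => [{{{P}}}]P   [S ::= { P }]
[{{{P}}}]P => [{{{[]}}}]P   [P ::= [ ]]
[{{{[]}}}]P => [{{{[]}}}]S   [P ::= S]
[{{{[]}}}]S => [{{{[]}}}]{}   [S ::= { }]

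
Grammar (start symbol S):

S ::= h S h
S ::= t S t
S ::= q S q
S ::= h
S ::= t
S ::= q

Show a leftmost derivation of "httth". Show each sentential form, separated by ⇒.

S ⇒ hSh ⇒ htSth ⇒ httth

S ⇒ hSh   [S ::= h S h]
hSh ⇒ htSth   [S ::= t S t]
htSth ⇒ httth   [S ::= t]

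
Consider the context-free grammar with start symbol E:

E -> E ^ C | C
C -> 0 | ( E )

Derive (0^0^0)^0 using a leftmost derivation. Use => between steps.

E => E^C => C^C => (E)^C => (E^C)^C => (E^C^C)^C => (C^C^C)^C => (0^C^C)^C => (0^0^C)^C => (0^0^0)^C => (0^0^0)^0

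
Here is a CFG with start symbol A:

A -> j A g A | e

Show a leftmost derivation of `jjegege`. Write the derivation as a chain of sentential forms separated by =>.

A => jAgA => jjAgAgA => jjegAgA => jjegegA => jjegege

A => jAgA   [A -> j A g A]
jAgA => jjAgAgA   [A -> j A g A]
jjAgAgA => jjegAgA   [A -> e]
jjegAgA => jjegegA   [A -> e]
jjegegA => jjegege   [A -> e]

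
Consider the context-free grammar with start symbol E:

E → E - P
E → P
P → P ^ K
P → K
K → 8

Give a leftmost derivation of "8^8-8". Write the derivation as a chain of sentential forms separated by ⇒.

E ⇒ E-P   [E → E - P]
E-P ⇒ P-P   [E → P]
P-P ⇒ P^K-P   [P → P ^ K]
P^K-P ⇒ K^K-P   [P → K]
K^K-P ⇒ 8^K-P   [K → 8]
8^K-P ⇒ 8^8-P   [K → 8]
8^8-P ⇒ 8^8-K   [P → K]
8^8-K ⇒ 8^8-8   [K → 8]

E⇒E-P⇒P-P⇒P^K-P⇒K^K-P⇒8^K-P⇒8^8-P⇒8^8-K⇒8^8-8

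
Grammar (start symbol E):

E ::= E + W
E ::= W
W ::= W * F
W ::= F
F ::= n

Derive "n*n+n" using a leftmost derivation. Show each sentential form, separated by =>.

E=>E+W=>W+W=>W*F+W=>F*F+W=>n*F+W=>n*n+W=>n*n+F=>n*n+n

E => E+W   [E ::= E + W]
E+W => W+W   [E ::= W]
W+W => W*F+W   [W ::= W * F]
W*F+W => F*F+W   [W ::= F]
F*F+W => n*F+W   [F ::= n]
n*F+W => n*n+W   [F ::= n]
n*n+W => n*n+F   [W ::= F]
n*n+F => n*n+n   [F ::= n]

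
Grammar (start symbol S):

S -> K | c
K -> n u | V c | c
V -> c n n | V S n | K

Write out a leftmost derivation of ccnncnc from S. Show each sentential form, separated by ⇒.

S ⇒ K ⇒ Vc ⇒ VSnc ⇒ KSnc ⇒ cSnc ⇒ cKnc ⇒ cVcnc ⇒ ccnncnc

S ⇒ K   [S -> K]
K ⇒ Vc   [K -> V c]
Vc ⇒ VSnc   [V -> V S n]
VSnc ⇒ KSnc   [V -> K]
KSnc ⇒ cSnc   [K -> c]
cSnc ⇒ cKnc   [S -> K]
cKnc ⇒ cVcnc   [K -> V c]
cVcnc ⇒ ccnncnc   [V -> c n n]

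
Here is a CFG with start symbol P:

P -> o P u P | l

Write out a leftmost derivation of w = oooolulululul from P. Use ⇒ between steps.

P⇒oPuP⇒ooPuPuP⇒oooPuPuPuP⇒ooooPuPuPuPuP⇒ooooluPuPuPuP⇒ooooluluPuPuP⇒oooolululuPuP⇒oooolulululuP⇒oooolulululul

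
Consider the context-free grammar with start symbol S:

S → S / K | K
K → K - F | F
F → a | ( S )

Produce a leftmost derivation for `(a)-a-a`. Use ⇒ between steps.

S ⇒ K   [S → K]
K ⇒ K-F   [K → K - F]
K-F ⇒ K-F-F   [K → K - F]
K-F-F ⇒ F-F-F   [K → F]
F-F-F ⇒ (S)-F-F   [F → ( S )]
(S)-F-F ⇒ (K)-F-F   [S → K]
(K)-F-F ⇒ (F)-F-F   [K → F]
(F)-F-F ⇒ (a)-F-F   [F → a]
(a)-F-F ⇒ (a)-a-F   [F → a]
(a)-a-F ⇒ (a)-a-a   [F → a]

S ⇒ K ⇒ K-F ⇒ K-F-F ⇒ F-F-F ⇒ (S)-F-F ⇒ (K)-F-F ⇒ (F)-F-F ⇒ (a)-F-F ⇒ (a)-a-F ⇒ (a)-a-a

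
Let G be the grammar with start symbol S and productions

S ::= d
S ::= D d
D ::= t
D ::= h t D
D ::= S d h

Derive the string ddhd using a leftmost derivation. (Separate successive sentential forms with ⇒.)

S ⇒ Dd   [S ::= D d]
Dd ⇒ Sdhd   [D ::= S d h]
Sdhd ⇒ ddhd   [S ::= d]

S ⇒ Dd ⇒ Sdhd ⇒ ddhd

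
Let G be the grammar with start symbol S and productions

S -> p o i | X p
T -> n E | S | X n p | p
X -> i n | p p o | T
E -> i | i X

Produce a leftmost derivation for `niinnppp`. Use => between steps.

S => Xp => Tp => Sp => Xpp => Tpp => Xnppp => Tnppp => nEnppp => niXnppp => niinnppp

S => Xp   [S -> X p]
Xp => Tp   [X -> T]
Tp => Sp   [T -> S]
Sp => Xpp   [S -> X p]
Xpp => Tpp   [X -> T]
Tpp => Xnppp   [T -> X n p]
Xnppp => Tnppp   [X -> T]
Tnppp => nEnppp   [T -> n E]
nEnppp => niXnppp   [E -> i X]
niXnppp => niinnppp   [X -> i n]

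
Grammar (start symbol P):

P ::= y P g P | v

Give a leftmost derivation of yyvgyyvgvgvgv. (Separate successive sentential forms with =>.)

P => yPgP   [P ::= y P g P]
yPgP => yyPgPgP   [P ::= y P g P]
yyPgPgP => yyvgPgP   [P ::= v]
yyvgPgP => yyvgyPgPgP   [P ::= y P g P]
yyvgyPgPgP => yyvgyyPgPgPgP   [P ::= y P g P]
yyvgyyPgPgPgP => yyvgyyvgPgPgP   [P ::= v]
yyvgyyvgPgPgP => yyvgyyvgvgPgP   [P ::= v]
yyvgyyvgvgPgP => yyvgyyvgvgvgP   [P ::= v]
yyvgyyvgvgvgP => yyvgyyvgvgvgv   [P ::= v]

P => yPgP => yyPgPgP => yyvgPgP => yyvgyPgPgP => yyvgyyPgPgPgP => yyvgyyvgPgPgP => yyvgyyvgvgPgP => yyvgyyvgvgvgP => yyvgyyvgvgvgv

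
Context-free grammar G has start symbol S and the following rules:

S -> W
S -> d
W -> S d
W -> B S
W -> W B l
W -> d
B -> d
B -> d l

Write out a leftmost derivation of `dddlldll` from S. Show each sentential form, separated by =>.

S => W   [S -> W]
W => WBl   [W -> W B l]
WBl => WBlBl   [W -> W B l]
WBlBl => SdBlBl   [W -> S d]
SdBlBl => ddBlBl   [S -> d]
ddBlBl => dddllBl   [B -> d l]
dddllBl => dddlldll   [B -> d l]

S => W => WBl => WBlBl => SdBlBl => ddBlBl => dddllBl => dddlldll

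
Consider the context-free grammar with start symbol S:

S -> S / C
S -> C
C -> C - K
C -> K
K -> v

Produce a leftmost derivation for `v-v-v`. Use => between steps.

S => C => C-K => C-K-K => K-K-K => v-K-K => v-v-K => v-v-v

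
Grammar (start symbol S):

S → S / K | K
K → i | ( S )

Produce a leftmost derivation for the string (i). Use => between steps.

S => K   [S → K]
K => (S)   [K → ( S )]
(S) => (K)   [S → K]
(K) => (i)   [K → i]

S => K => (S) => (K) => (i)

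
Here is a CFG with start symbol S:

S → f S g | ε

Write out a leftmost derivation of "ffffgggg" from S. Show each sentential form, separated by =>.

S => fSg   [S → f S g]
fSg => ffSgg   [S → f S g]
ffSgg => fffSggg   [S → f S g]
fffSggg => ffffSgggg   [S → f S g]
ffffSgggg => ffffgggg   [S → ε]

S => fSg => ffSgg => fffSggg => ffffSgggg => ffffgggg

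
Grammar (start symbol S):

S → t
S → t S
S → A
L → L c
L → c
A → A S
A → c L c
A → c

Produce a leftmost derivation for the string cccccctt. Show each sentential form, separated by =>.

S => A => AS => cLcS => cLccS => cLcccS => cLccccS => ccccccS => cccccctS => cccccctt

S => A   [S → A]
A => AS   [A → A S]
AS => cLcS   [A → c L c]
cLcS => cLccS   [L → L c]
cLccS => cLcccS   [L → L c]
cLcccS => cLccccS   [L → L c]
cLccccS => ccccccS   [L → c]
ccccccS => cccccctS   [S → t S]
cccccctS => cccccctt   [S → t]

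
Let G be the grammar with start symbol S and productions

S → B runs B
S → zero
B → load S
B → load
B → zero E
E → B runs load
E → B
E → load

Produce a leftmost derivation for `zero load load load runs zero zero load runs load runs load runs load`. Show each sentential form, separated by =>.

S => B runs B => zero E runs B => zero B runs B => zero load S runs B => zero load B runs B runs B => zero load load S runs B runs B => zero load load B runs B runs B runs B => zero load load load runs B runs B runs B => zero load load load runs zero E runs B runs B => zero load load load runs zero B runs load runs B runs B => zero load load load runs zero zero E runs load runs B runs B => zero load load load runs zero zero load runs load runs B runs B => zero load load load runs zero zero load runs load runs load runs B => zero load load load runs zero zero load runs load runs load runs load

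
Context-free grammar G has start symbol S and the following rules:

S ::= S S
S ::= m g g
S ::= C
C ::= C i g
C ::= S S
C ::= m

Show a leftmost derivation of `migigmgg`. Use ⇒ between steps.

S ⇒ SS   [S ::= S S]
SS ⇒ CS   [S ::= C]
CS ⇒ CigS   [C ::= C i g]
CigS ⇒ CigigS   [C ::= C i g]
CigigS ⇒ migigS   [C ::= m]
migigS ⇒ migigmgg   [S ::= m g g]

S ⇒ SS ⇒ CS ⇒ CigS ⇒ CigigS ⇒ migigS ⇒ migigmgg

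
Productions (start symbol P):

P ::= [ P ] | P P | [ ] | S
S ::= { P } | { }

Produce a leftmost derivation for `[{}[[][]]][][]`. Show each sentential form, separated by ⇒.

P ⇒ PP ⇒ PPP ⇒ [P]PP ⇒ [PP]PP ⇒ [SP]PP ⇒ [{}P]PP ⇒ [{}[P]]PP ⇒ [{}[PP]]PP ⇒ [{}[[]P]]PP ⇒ [{}[[][]]]PP ⇒ [{}[[][]]][]P ⇒ [{}[[][]]][][]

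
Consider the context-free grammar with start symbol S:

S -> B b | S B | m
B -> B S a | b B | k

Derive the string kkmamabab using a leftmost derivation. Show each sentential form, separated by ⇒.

S⇒Bb⇒BSab⇒kSab⇒kBbab⇒kBSabab⇒kBSaSabab⇒kkSaSabab⇒kkmaSabab⇒kkmamabab

S ⇒ Bb   [S -> B b]
Bb ⇒ BSab   [B -> B S a]
BSab ⇒ kSab   [B -> k]
kSab ⇒ kBbab   [S -> B b]
kBbab ⇒ kBSabab   [B -> B S a]
kBSabab ⇒ kBSaSabab   [B -> B S a]
kBSaSabab ⇒ kkSaSabab   [B -> k]
kkSaSabab ⇒ kkmaSabab   [S -> m]
kkmaSabab ⇒ kkmamabab   [S -> m]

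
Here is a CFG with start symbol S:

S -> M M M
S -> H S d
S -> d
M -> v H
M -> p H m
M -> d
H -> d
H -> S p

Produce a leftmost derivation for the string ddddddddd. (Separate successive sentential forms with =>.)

S => HSd => dSd => dHSdd => ddSdd => ddHSddd => dddSddd => dddMMMddd => ddddMMddd => dddddMddd => ddddddddd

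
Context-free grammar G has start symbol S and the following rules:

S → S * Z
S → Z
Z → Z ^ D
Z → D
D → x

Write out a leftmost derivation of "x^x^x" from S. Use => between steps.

S=>Z=>Z^D=>Z^D^D=>D^D^D=>x^D^D=>x^x^D=>x^x^x

S => Z   [S → Z]
Z => Z^D   [Z → Z ^ D]
Z^D => Z^D^D   [Z → Z ^ D]
Z^D^D => D^D^D   [Z → D]
D^D^D => x^D^D   [D → x]
x^D^D => x^x^D   [D → x]
x^x^D => x^x^x   [D → x]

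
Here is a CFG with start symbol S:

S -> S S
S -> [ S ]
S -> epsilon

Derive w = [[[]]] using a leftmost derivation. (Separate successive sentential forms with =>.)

S=>[S]=>[SS]=>[SSS]=>[[S]SS]=>[[SS]SS]=>[[[S]S]SS]=>[[[]S]SS]=>[[[]]SS]=>[[[]]S]=>[[[]]]

S => [S]   [S -> [ S ]]
[S] => [SS]   [S -> S S]
[SS] => [SSS]   [S -> S S]
[SSS] => [[S]SS]   [S -> [ S ]]
[[S]SS] => [[SS]SS]   [S -> S S]
[[SS]SS] => [[[S]S]SS]   [S -> [ S ]]
[[[S]S]SS] => [[[]S]SS]   [S -> epsilon]
[[[]S]SS] => [[[]]SS]   [S -> epsilon]
[[[]]SS] => [[[]]S]   [S -> epsilon]
[[[]]S] => [[[]]]   [S -> epsilon]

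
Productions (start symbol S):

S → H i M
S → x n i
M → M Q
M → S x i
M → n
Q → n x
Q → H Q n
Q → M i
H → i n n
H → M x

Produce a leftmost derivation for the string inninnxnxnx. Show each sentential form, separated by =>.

S => HiM => inniM => inniMQ => inniMQQ => inniMQQQ => inninQQQ => inninnxQQ => inninnxnxQ => inninnxnxnx

S => HiM   [S → H i M]
HiM => inniM   [H → i n n]
inniM => inniMQ   [M → M Q]
inniMQ => inniMQQ   [M → M Q]
inniMQQ => inniMQQQ   [M → M Q]
inniMQQQ => inninQQQ   [M → n]
inninQQQ => inninnxQQ   [Q → n x]
inninnxQQ => inninnxnxQ   [Q → n x]
inninnxnxQ => inninnxnxnx   [Q → n x]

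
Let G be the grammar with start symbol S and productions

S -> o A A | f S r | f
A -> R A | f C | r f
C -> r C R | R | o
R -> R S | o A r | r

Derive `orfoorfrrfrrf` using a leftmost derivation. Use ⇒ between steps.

S ⇒ oAA   [S -> o A A]
oAA ⇒ orfA   [A -> r f]
orfA ⇒ orfRA   [A -> R A]
orfRA ⇒ orfoArA   [R -> o A r]
orfoArA ⇒ orfoRArA   [A -> R A]
orfoRArA ⇒ orfooArArA   [R -> o A r]
orfooArArA ⇒ orfoorfrArA   [A -> r f]
orfoorfrArA ⇒ orfoorfrrfrA   [A -> r f]
orfoorfrrfrA ⇒ orfoorfrrfrrf   [A -> r f]

S⇒oAA⇒orfA⇒orfRA⇒orfoArA⇒orfoRArA⇒orfooArArA⇒orfoorfrArA⇒orfoorfrrfrA⇒orfoorfrrfrrf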